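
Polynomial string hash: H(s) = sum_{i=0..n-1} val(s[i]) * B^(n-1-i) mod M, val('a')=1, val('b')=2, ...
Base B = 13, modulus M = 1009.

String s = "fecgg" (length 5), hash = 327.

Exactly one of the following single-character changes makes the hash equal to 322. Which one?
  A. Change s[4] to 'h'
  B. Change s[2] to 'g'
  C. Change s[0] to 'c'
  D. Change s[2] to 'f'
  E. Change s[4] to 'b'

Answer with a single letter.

Answer: E

Derivation:
Option A: s[4]='g'->'h', delta=(8-7)*13^0 mod 1009 = 1, hash=327+1 mod 1009 = 328
Option B: s[2]='c'->'g', delta=(7-3)*13^2 mod 1009 = 676, hash=327+676 mod 1009 = 1003
Option C: s[0]='f'->'c', delta=(3-6)*13^4 mod 1009 = 82, hash=327+82 mod 1009 = 409
Option D: s[2]='c'->'f', delta=(6-3)*13^2 mod 1009 = 507, hash=327+507 mod 1009 = 834
Option E: s[4]='g'->'b', delta=(2-7)*13^0 mod 1009 = 1004, hash=327+1004 mod 1009 = 322 <-- target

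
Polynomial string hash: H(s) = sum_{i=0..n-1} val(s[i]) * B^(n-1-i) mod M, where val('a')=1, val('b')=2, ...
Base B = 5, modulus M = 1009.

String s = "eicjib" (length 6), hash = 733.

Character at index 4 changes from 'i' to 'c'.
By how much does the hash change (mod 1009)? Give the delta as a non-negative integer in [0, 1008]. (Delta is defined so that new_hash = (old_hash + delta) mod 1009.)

Answer: 979

Derivation:
Delta formula: (val(new) - val(old)) * B^(n-1-k) mod M
  val('c') - val('i') = 3 - 9 = -6
  B^(n-1-k) = 5^1 mod 1009 = 5
  Delta = -6 * 5 mod 1009 = 979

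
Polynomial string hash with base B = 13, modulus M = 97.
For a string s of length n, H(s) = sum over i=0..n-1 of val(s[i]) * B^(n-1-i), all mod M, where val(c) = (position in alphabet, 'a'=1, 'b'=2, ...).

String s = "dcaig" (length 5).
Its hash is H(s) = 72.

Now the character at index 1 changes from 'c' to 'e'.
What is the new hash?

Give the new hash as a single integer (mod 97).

Answer: 4

Derivation:
val('c') = 3, val('e') = 5
Position k = 1, exponent = n-1-k = 3
B^3 mod M = 13^3 mod 97 = 63
Delta = (5 - 3) * 63 mod 97 = 29
New hash = (72 + 29) mod 97 = 4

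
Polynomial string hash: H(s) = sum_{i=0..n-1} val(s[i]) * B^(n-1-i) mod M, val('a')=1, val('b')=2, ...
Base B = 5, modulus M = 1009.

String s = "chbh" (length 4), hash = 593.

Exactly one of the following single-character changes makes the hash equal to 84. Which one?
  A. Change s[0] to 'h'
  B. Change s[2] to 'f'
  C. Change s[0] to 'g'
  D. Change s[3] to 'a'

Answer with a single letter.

Option A: s[0]='c'->'h', delta=(8-3)*5^3 mod 1009 = 625, hash=593+625 mod 1009 = 209
Option B: s[2]='b'->'f', delta=(6-2)*5^1 mod 1009 = 20, hash=593+20 mod 1009 = 613
Option C: s[0]='c'->'g', delta=(7-3)*5^3 mod 1009 = 500, hash=593+500 mod 1009 = 84 <-- target
Option D: s[3]='h'->'a', delta=(1-8)*5^0 mod 1009 = 1002, hash=593+1002 mod 1009 = 586

Answer: C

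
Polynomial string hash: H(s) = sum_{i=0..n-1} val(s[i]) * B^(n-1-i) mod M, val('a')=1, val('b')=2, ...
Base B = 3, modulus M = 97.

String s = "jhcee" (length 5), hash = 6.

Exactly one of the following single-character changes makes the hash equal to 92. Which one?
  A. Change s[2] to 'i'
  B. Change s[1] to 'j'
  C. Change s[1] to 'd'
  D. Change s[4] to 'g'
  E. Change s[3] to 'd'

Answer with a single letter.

Option A: s[2]='c'->'i', delta=(9-3)*3^2 mod 97 = 54, hash=6+54 mod 97 = 60
Option B: s[1]='h'->'j', delta=(10-8)*3^3 mod 97 = 54, hash=6+54 mod 97 = 60
Option C: s[1]='h'->'d', delta=(4-8)*3^3 mod 97 = 86, hash=6+86 mod 97 = 92 <-- target
Option D: s[4]='e'->'g', delta=(7-5)*3^0 mod 97 = 2, hash=6+2 mod 97 = 8
Option E: s[3]='e'->'d', delta=(4-5)*3^1 mod 97 = 94, hash=6+94 mod 97 = 3

Answer: C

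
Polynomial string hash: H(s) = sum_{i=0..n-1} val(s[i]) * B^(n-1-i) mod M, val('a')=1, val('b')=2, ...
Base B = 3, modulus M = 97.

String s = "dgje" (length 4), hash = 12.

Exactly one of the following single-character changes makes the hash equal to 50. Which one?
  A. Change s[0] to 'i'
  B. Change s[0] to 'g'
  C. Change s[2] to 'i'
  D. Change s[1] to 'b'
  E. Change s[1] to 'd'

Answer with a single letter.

Answer: A

Derivation:
Option A: s[0]='d'->'i', delta=(9-4)*3^3 mod 97 = 38, hash=12+38 mod 97 = 50 <-- target
Option B: s[0]='d'->'g', delta=(7-4)*3^3 mod 97 = 81, hash=12+81 mod 97 = 93
Option C: s[2]='j'->'i', delta=(9-10)*3^1 mod 97 = 94, hash=12+94 mod 97 = 9
Option D: s[1]='g'->'b', delta=(2-7)*3^2 mod 97 = 52, hash=12+52 mod 97 = 64
Option E: s[1]='g'->'d', delta=(4-7)*3^2 mod 97 = 70, hash=12+70 mod 97 = 82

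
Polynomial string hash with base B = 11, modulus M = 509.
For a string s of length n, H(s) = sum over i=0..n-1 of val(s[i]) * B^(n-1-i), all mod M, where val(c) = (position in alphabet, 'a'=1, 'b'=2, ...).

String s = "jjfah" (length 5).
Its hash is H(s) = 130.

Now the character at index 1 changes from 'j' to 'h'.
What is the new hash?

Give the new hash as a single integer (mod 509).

val('j') = 10, val('h') = 8
Position k = 1, exponent = n-1-k = 3
B^3 mod M = 11^3 mod 509 = 313
Delta = (8 - 10) * 313 mod 509 = 392
New hash = (130 + 392) mod 509 = 13

Answer: 13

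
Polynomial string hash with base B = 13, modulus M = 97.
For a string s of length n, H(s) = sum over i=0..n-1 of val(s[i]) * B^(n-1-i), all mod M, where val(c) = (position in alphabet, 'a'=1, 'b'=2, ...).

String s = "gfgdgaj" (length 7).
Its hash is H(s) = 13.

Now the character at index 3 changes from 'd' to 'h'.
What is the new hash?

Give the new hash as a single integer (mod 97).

Answer: 71

Derivation:
val('d') = 4, val('h') = 8
Position k = 3, exponent = n-1-k = 3
B^3 mod M = 13^3 mod 97 = 63
Delta = (8 - 4) * 63 mod 97 = 58
New hash = (13 + 58) mod 97 = 71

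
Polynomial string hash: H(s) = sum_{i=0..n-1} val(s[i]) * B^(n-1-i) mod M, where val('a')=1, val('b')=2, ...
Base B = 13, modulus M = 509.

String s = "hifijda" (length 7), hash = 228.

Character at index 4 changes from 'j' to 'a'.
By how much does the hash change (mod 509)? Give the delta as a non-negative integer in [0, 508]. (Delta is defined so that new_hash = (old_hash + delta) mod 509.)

Answer: 6

Derivation:
Delta formula: (val(new) - val(old)) * B^(n-1-k) mod M
  val('a') - val('j') = 1 - 10 = -9
  B^(n-1-k) = 13^2 mod 509 = 169
  Delta = -9 * 169 mod 509 = 6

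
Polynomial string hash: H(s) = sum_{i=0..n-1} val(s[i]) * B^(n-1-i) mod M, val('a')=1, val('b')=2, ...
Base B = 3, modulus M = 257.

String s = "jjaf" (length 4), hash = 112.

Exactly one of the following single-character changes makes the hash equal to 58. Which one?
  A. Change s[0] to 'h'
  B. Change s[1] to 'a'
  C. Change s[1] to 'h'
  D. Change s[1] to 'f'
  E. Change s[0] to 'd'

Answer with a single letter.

Answer: A

Derivation:
Option A: s[0]='j'->'h', delta=(8-10)*3^3 mod 257 = 203, hash=112+203 mod 257 = 58 <-- target
Option B: s[1]='j'->'a', delta=(1-10)*3^2 mod 257 = 176, hash=112+176 mod 257 = 31
Option C: s[1]='j'->'h', delta=(8-10)*3^2 mod 257 = 239, hash=112+239 mod 257 = 94
Option D: s[1]='j'->'f', delta=(6-10)*3^2 mod 257 = 221, hash=112+221 mod 257 = 76
Option E: s[0]='j'->'d', delta=(4-10)*3^3 mod 257 = 95, hash=112+95 mod 257 = 207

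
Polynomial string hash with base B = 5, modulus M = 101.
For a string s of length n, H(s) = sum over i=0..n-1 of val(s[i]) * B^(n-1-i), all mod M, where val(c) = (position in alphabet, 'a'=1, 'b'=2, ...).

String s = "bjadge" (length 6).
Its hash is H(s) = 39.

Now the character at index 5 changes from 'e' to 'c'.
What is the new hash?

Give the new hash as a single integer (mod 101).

val('e') = 5, val('c') = 3
Position k = 5, exponent = n-1-k = 0
B^0 mod M = 5^0 mod 101 = 1
Delta = (3 - 5) * 1 mod 101 = 99
New hash = (39 + 99) mod 101 = 37

Answer: 37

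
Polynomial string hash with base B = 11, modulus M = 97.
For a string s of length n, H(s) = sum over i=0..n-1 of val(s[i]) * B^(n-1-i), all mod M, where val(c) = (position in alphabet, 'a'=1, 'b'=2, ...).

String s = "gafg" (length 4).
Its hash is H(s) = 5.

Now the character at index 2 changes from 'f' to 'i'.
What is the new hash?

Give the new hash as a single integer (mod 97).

val('f') = 6, val('i') = 9
Position k = 2, exponent = n-1-k = 1
B^1 mod M = 11^1 mod 97 = 11
Delta = (9 - 6) * 11 mod 97 = 33
New hash = (5 + 33) mod 97 = 38

Answer: 38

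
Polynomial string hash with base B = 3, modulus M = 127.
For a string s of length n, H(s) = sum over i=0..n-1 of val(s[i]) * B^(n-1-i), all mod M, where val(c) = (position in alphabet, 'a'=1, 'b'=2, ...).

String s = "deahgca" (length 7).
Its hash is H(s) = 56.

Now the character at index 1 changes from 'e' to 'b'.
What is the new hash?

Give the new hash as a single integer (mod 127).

val('e') = 5, val('b') = 2
Position k = 1, exponent = n-1-k = 5
B^5 mod M = 3^5 mod 127 = 116
Delta = (2 - 5) * 116 mod 127 = 33
New hash = (56 + 33) mod 127 = 89

Answer: 89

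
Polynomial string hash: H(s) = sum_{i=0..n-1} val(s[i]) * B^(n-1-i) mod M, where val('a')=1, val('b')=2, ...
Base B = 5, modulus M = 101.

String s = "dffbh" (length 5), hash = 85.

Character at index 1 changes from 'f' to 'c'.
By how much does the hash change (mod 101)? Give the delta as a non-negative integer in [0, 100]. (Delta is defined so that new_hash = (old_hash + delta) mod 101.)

Answer: 29

Derivation:
Delta formula: (val(new) - val(old)) * B^(n-1-k) mod M
  val('c') - val('f') = 3 - 6 = -3
  B^(n-1-k) = 5^3 mod 101 = 24
  Delta = -3 * 24 mod 101 = 29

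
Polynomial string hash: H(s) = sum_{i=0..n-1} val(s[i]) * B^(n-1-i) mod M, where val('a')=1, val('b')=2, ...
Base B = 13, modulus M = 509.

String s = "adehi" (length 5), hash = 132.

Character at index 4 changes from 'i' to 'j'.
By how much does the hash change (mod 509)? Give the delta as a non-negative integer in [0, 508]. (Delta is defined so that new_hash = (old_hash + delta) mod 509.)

Delta formula: (val(new) - val(old)) * B^(n-1-k) mod M
  val('j') - val('i') = 10 - 9 = 1
  B^(n-1-k) = 13^0 mod 509 = 1
  Delta = 1 * 1 mod 509 = 1

Answer: 1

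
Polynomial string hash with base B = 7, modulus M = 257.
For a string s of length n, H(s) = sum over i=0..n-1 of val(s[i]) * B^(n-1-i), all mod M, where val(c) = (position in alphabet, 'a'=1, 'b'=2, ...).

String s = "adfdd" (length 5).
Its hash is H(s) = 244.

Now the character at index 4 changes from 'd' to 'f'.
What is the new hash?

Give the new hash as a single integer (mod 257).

val('d') = 4, val('f') = 6
Position k = 4, exponent = n-1-k = 0
B^0 mod M = 7^0 mod 257 = 1
Delta = (6 - 4) * 1 mod 257 = 2
New hash = (244 + 2) mod 257 = 246

Answer: 246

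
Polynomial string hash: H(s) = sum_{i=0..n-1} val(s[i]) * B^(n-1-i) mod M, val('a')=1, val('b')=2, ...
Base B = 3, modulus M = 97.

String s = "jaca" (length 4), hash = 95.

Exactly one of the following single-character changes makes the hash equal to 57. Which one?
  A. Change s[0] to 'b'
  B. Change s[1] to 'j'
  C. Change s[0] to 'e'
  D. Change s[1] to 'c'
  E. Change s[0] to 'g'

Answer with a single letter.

Option A: s[0]='j'->'b', delta=(2-10)*3^3 mod 97 = 75, hash=95+75 mod 97 = 73
Option B: s[1]='a'->'j', delta=(10-1)*3^2 mod 97 = 81, hash=95+81 mod 97 = 79
Option C: s[0]='j'->'e', delta=(5-10)*3^3 mod 97 = 59, hash=95+59 mod 97 = 57 <-- target
Option D: s[1]='a'->'c', delta=(3-1)*3^2 mod 97 = 18, hash=95+18 mod 97 = 16
Option E: s[0]='j'->'g', delta=(7-10)*3^3 mod 97 = 16, hash=95+16 mod 97 = 14

Answer: C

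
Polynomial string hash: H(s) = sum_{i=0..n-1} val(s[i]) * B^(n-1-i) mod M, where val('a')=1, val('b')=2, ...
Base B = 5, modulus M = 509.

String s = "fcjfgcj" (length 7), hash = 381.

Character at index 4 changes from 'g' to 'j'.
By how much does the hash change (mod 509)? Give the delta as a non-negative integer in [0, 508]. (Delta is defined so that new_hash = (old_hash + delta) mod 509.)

Answer: 75

Derivation:
Delta formula: (val(new) - val(old)) * B^(n-1-k) mod M
  val('j') - val('g') = 10 - 7 = 3
  B^(n-1-k) = 5^2 mod 509 = 25
  Delta = 3 * 25 mod 509 = 75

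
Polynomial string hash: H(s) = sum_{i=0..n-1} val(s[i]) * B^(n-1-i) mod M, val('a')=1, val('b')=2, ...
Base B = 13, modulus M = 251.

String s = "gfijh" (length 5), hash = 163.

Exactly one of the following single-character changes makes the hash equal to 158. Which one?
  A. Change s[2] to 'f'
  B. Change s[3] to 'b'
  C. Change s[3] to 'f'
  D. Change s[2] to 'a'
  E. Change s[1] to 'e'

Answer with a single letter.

Answer: A

Derivation:
Option A: s[2]='i'->'f', delta=(6-9)*13^2 mod 251 = 246, hash=163+246 mod 251 = 158 <-- target
Option B: s[3]='j'->'b', delta=(2-10)*13^1 mod 251 = 147, hash=163+147 mod 251 = 59
Option C: s[3]='j'->'f', delta=(6-10)*13^1 mod 251 = 199, hash=163+199 mod 251 = 111
Option D: s[2]='i'->'a', delta=(1-9)*13^2 mod 251 = 154, hash=163+154 mod 251 = 66
Option E: s[1]='f'->'e', delta=(5-6)*13^3 mod 251 = 62, hash=163+62 mod 251 = 225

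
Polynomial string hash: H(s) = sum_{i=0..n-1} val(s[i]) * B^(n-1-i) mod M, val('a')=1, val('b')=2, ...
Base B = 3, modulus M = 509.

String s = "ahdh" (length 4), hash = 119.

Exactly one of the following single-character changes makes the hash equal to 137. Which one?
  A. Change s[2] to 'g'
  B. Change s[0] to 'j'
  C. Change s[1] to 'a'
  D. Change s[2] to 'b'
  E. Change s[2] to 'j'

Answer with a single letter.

Option A: s[2]='d'->'g', delta=(7-4)*3^1 mod 509 = 9, hash=119+9 mod 509 = 128
Option B: s[0]='a'->'j', delta=(10-1)*3^3 mod 509 = 243, hash=119+243 mod 509 = 362
Option C: s[1]='h'->'a', delta=(1-8)*3^2 mod 509 = 446, hash=119+446 mod 509 = 56
Option D: s[2]='d'->'b', delta=(2-4)*3^1 mod 509 = 503, hash=119+503 mod 509 = 113
Option E: s[2]='d'->'j', delta=(10-4)*3^1 mod 509 = 18, hash=119+18 mod 509 = 137 <-- target

Answer: E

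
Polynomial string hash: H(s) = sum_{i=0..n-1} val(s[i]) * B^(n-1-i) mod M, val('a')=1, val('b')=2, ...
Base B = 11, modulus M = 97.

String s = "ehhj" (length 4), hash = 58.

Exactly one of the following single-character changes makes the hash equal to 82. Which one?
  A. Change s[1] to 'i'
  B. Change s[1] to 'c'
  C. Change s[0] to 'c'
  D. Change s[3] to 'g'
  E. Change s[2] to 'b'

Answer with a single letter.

Answer: A

Derivation:
Option A: s[1]='h'->'i', delta=(9-8)*11^2 mod 97 = 24, hash=58+24 mod 97 = 82 <-- target
Option B: s[1]='h'->'c', delta=(3-8)*11^2 mod 97 = 74, hash=58+74 mod 97 = 35
Option C: s[0]='e'->'c', delta=(3-5)*11^3 mod 97 = 54, hash=58+54 mod 97 = 15
Option D: s[3]='j'->'g', delta=(7-10)*11^0 mod 97 = 94, hash=58+94 mod 97 = 55
Option E: s[2]='h'->'b', delta=(2-8)*11^1 mod 97 = 31, hash=58+31 mod 97 = 89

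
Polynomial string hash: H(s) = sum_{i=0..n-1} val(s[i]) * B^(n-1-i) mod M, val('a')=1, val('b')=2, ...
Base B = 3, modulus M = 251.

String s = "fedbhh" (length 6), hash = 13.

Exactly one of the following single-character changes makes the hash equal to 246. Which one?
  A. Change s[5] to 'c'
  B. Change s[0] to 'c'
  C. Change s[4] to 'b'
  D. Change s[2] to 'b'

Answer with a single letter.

Answer: C

Derivation:
Option A: s[5]='h'->'c', delta=(3-8)*3^0 mod 251 = 246, hash=13+246 mod 251 = 8
Option B: s[0]='f'->'c', delta=(3-6)*3^5 mod 251 = 24, hash=13+24 mod 251 = 37
Option C: s[4]='h'->'b', delta=(2-8)*3^1 mod 251 = 233, hash=13+233 mod 251 = 246 <-- target
Option D: s[2]='d'->'b', delta=(2-4)*3^3 mod 251 = 197, hash=13+197 mod 251 = 210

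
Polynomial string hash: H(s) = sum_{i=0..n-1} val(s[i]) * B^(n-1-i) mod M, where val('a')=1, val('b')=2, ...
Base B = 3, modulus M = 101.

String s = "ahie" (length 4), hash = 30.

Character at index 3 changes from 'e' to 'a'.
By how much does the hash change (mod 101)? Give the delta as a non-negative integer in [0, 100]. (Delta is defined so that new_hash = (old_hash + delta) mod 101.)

Answer: 97

Derivation:
Delta formula: (val(new) - val(old)) * B^(n-1-k) mod M
  val('a') - val('e') = 1 - 5 = -4
  B^(n-1-k) = 3^0 mod 101 = 1
  Delta = -4 * 1 mod 101 = 97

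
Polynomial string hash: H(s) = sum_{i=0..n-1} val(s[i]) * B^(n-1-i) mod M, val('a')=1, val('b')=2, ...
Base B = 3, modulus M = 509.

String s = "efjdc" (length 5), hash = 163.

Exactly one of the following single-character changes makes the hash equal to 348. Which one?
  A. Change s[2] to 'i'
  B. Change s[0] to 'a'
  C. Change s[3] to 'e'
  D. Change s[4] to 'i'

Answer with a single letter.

Answer: B

Derivation:
Option A: s[2]='j'->'i', delta=(9-10)*3^2 mod 509 = 500, hash=163+500 mod 509 = 154
Option B: s[0]='e'->'a', delta=(1-5)*3^4 mod 509 = 185, hash=163+185 mod 509 = 348 <-- target
Option C: s[3]='d'->'e', delta=(5-4)*3^1 mod 509 = 3, hash=163+3 mod 509 = 166
Option D: s[4]='c'->'i', delta=(9-3)*3^0 mod 509 = 6, hash=163+6 mod 509 = 169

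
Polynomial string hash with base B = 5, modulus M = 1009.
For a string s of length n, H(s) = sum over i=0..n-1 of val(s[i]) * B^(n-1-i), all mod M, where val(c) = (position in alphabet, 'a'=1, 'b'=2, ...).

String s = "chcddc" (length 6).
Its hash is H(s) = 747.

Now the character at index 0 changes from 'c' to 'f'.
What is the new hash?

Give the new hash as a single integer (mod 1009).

Answer: 32

Derivation:
val('c') = 3, val('f') = 6
Position k = 0, exponent = n-1-k = 5
B^5 mod M = 5^5 mod 1009 = 98
Delta = (6 - 3) * 98 mod 1009 = 294
New hash = (747 + 294) mod 1009 = 32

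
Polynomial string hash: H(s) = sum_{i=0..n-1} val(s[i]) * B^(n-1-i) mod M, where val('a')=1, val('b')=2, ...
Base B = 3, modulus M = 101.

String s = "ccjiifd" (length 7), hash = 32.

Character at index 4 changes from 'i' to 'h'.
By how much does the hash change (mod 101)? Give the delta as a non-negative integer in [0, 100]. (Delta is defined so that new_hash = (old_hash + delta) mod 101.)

Answer: 92

Derivation:
Delta formula: (val(new) - val(old)) * B^(n-1-k) mod M
  val('h') - val('i') = 8 - 9 = -1
  B^(n-1-k) = 3^2 mod 101 = 9
  Delta = -1 * 9 mod 101 = 92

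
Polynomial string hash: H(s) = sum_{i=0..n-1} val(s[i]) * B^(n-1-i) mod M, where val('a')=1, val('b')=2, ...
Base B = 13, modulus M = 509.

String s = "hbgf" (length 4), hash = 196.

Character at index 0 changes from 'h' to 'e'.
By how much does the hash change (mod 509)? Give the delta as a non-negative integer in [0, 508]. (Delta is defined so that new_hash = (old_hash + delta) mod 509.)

Answer: 26

Derivation:
Delta formula: (val(new) - val(old)) * B^(n-1-k) mod M
  val('e') - val('h') = 5 - 8 = -3
  B^(n-1-k) = 13^3 mod 509 = 161
  Delta = -3 * 161 mod 509 = 26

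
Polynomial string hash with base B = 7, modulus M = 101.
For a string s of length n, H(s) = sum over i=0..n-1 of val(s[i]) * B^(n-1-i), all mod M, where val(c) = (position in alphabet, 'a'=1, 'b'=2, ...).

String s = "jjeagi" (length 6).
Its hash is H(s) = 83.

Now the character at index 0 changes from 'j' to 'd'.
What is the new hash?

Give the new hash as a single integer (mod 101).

Answer: 39

Derivation:
val('j') = 10, val('d') = 4
Position k = 0, exponent = n-1-k = 5
B^5 mod M = 7^5 mod 101 = 41
Delta = (4 - 10) * 41 mod 101 = 57
New hash = (83 + 57) mod 101 = 39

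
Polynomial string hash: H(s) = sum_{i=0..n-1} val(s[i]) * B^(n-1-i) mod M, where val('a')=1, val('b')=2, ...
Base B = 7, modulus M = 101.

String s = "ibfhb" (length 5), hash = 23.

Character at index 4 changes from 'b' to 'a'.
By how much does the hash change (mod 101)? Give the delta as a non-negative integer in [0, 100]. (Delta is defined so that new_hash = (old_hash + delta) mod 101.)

Answer: 100

Derivation:
Delta formula: (val(new) - val(old)) * B^(n-1-k) mod M
  val('a') - val('b') = 1 - 2 = -1
  B^(n-1-k) = 7^0 mod 101 = 1
  Delta = -1 * 1 mod 101 = 100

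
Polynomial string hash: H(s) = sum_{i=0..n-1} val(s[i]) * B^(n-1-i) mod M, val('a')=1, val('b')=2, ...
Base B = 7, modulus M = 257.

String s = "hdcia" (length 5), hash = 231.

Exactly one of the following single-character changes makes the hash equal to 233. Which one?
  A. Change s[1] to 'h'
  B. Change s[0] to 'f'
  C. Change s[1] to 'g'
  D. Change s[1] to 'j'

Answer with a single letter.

Answer: D

Derivation:
Option A: s[1]='d'->'h', delta=(8-4)*7^3 mod 257 = 87, hash=231+87 mod 257 = 61
Option B: s[0]='h'->'f', delta=(6-8)*7^4 mod 257 = 81, hash=231+81 mod 257 = 55
Option C: s[1]='d'->'g', delta=(7-4)*7^3 mod 257 = 1, hash=231+1 mod 257 = 232
Option D: s[1]='d'->'j', delta=(10-4)*7^3 mod 257 = 2, hash=231+2 mod 257 = 233 <-- target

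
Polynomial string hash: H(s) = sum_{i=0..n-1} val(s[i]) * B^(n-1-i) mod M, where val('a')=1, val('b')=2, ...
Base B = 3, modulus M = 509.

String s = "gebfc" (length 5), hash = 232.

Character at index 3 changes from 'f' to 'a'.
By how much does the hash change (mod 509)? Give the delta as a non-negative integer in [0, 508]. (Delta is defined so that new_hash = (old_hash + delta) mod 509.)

Answer: 494

Derivation:
Delta formula: (val(new) - val(old)) * B^(n-1-k) mod M
  val('a') - val('f') = 1 - 6 = -5
  B^(n-1-k) = 3^1 mod 509 = 3
  Delta = -5 * 3 mod 509 = 494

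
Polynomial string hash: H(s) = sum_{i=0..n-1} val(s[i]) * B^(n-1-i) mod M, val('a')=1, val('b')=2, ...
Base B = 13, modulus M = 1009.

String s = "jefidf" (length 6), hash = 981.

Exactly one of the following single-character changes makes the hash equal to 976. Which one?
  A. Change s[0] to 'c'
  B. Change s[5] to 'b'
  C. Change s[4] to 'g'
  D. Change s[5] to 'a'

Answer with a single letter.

Answer: D

Derivation:
Option A: s[0]='j'->'c', delta=(3-10)*13^5 mod 1009 = 133, hash=981+133 mod 1009 = 105
Option B: s[5]='f'->'b', delta=(2-6)*13^0 mod 1009 = 1005, hash=981+1005 mod 1009 = 977
Option C: s[4]='d'->'g', delta=(7-4)*13^1 mod 1009 = 39, hash=981+39 mod 1009 = 11
Option D: s[5]='f'->'a', delta=(1-6)*13^0 mod 1009 = 1004, hash=981+1004 mod 1009 = 976 <-- target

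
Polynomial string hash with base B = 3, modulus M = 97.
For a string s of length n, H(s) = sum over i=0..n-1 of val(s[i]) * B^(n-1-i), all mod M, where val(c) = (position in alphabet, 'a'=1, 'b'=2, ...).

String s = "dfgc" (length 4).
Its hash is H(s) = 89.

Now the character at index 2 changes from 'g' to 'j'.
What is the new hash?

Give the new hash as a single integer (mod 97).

val('g') = 7, val('j') = 10
Position k = 2, exponent = n-1-k = 1
B^1 mod M = 3^1 mod 97 = 3
Delta = (10 - 7) * 3 mod 97 = 9
New hash = (89 + 9) mod 97 = 1

Answer: 1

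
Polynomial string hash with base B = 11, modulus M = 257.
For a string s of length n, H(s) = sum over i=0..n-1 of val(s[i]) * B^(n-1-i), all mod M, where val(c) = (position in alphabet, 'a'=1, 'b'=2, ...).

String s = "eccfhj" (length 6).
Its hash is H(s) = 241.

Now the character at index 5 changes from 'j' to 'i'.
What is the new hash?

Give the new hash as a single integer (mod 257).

Answer: 240

Derivation:
val('j') = 10, val('i') = 9
Position k = 5, exponent = n-1-k = 0
B^0 mod M = 11^0 mod 257 = 1
Delta = (9 - 10) * 1 mod 257 = 256
New hash = (241 + 256) mod 257 = 240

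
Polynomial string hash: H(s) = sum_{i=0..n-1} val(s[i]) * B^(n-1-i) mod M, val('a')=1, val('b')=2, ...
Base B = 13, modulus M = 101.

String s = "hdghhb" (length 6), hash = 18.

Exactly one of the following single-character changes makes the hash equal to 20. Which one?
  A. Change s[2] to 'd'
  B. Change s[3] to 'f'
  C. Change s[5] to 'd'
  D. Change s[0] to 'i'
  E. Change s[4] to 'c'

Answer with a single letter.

Answer: C

Derivation:
Option A: s[2]='g'->'d', delta=(4-7)*13^3 mod 101 = 75, hash=18+75 mod 101 = 93
Option B: s[3]='h'->'f', delta=(6-8)*13^2 mod 101 = 66, hash=18+66 mod 101 = 84
Option C: s[5]='b'->'d', delta=(4-2)*13^0 mod 101 = 2, hash=18+2 mod 101 = 20 <-- target
Option D: s[0]='h'->'i', delta=(9-8)*13^5 mod 101 = 17, hash=18+17 mod 101 = 35
Option E: s[4]='h'->'c', delta=(3-8)*13^1 mod 101 = 36, hash=18+36 mod 101 = 54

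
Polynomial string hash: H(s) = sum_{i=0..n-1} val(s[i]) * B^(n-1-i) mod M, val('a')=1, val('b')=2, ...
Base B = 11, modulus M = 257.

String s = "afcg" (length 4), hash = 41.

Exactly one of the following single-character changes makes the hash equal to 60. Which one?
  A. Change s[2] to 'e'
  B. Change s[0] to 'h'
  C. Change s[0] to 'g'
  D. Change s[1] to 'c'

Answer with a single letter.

Answer: C

Derivation:
Option A: s[2]='c'->'e', delta=(5-3)*11^1 mod 257 = 22, hash=41+22 mod 257 = 63
Option B: s[0]='a'->'h', delta=(8-1)*11^3 mod 257 = 65, hash=41+65 mod 257 = 106
Option C: s[0]='a'->'g', delta=(7-1)*11^3 mod 257 = 19, hash=41+19 mod 257 = 60 <-- target
Option D: s[1]='f'->'c', delta=(3-6)*11^2 mod 257 = 151, hash=41+151 mod 257 = 192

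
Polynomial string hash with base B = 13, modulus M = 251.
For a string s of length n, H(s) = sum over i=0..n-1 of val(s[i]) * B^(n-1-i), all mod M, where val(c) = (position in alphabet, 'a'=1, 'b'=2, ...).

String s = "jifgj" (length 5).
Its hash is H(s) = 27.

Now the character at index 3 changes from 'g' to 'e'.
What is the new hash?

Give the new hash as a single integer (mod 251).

val('g') = 7, val('e') = 5
Position k = 3, exponent = n-1-k = 1
B^1 mod M = 13^1 mod 251 = 13
Delta = (5 - 7) * 13 mod 251 = 225
New hash = (27 + 225) mod 251 = 1

Answer: 1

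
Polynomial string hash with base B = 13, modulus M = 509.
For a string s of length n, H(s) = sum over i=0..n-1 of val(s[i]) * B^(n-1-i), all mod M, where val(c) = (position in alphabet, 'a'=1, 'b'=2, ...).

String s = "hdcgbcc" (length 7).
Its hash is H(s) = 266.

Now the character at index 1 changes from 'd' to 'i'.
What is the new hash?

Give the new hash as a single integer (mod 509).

val('d') = 4, val('i') = 9
Position k = 1, exponent = n-1-k = 5
B^5 mod M = 13^5 mod 509 = 232
Delta = (9 - 4) * 232 mod 509 = 142
New hash = (266 + 142) mod 509 = 408

Answer: 408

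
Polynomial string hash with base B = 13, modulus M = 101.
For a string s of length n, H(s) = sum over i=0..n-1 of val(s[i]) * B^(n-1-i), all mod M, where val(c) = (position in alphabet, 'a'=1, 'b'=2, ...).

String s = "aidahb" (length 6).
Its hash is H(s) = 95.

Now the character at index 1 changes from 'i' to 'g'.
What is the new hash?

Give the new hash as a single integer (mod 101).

Answer: 38

Derivation:
val('i') = 9, val('g') = 7
Position k = 1, exponent = n-1-k = 4
B^4 mod M = 13^4 mod 101 = 79
Delta = (7 - 9) * 79 mod 101 = 44
New hash = (95 + 44) mod 101 = 38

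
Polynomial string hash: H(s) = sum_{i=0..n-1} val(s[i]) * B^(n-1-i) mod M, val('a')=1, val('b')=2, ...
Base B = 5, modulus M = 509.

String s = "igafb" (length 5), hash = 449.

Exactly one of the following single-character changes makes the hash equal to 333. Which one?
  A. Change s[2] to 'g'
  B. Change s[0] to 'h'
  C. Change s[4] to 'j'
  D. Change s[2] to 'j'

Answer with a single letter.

Answer: B

Derivation:
Option A: s[2]='a'->'g', delta=(7-1)*5^2 mod 509 = 150, hash=449+150 mod 509 = 90
Option B: s[0]='i'->'h', delta=(8-9)*5^4 mod 509 = 393, hash=449+393 mod 509 = 333 <-- target
Option C: s[4]='b'->'j', delta=(10-2)*5^0 mod 509 = 8, hash=449+8 mod 509 = 457
Option D: s[2]='a'->'j', delta=(10-1)*5^2 mod 509 = 225, hash=449+225 mod 509 = 165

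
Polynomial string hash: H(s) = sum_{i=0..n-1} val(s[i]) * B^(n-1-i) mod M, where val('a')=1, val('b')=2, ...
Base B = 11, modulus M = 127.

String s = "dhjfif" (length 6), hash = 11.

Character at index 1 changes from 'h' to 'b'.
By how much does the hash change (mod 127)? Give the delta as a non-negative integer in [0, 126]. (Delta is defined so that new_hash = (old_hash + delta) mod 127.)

Delta formula: (val(new) - val(old)) * B^(n-1-k) mod M
  val('b') - val('h') = 2 - 8 = -6
  B^(n-1-k) = 11^4 mod 127 = 36
  Delta = -6 * 36 mod 127 = 38

Answer: 38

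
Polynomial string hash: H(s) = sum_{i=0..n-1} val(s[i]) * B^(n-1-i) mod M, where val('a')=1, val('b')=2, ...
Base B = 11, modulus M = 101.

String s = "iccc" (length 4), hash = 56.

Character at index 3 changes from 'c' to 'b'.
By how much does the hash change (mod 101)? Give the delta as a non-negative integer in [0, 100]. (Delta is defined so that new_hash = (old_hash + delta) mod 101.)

Delta formula: (val(new) - val(old)) * B^(n-1-k) mod M
  val('b') - val('c') = 2 - 3 = -1
  B^(n-1-k) = 11^0 mod 101 = 1
  Delta = -1 * 1 mod 101 = 100

Answer: 100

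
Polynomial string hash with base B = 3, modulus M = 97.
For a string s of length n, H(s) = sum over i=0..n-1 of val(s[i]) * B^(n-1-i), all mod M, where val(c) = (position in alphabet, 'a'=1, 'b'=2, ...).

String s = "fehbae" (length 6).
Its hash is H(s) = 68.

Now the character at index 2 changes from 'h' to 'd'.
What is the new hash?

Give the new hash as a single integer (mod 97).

val('h') = 8, val('d') = 4
Position k = 2, exponent = n-1-k = 3
B^3 mod M = 3^3 mod 97 = 27
Delta = (4 - 8) * 27 mod 97 = 86
New hash = (68 + 86) mod 97 = 57

Answer: 57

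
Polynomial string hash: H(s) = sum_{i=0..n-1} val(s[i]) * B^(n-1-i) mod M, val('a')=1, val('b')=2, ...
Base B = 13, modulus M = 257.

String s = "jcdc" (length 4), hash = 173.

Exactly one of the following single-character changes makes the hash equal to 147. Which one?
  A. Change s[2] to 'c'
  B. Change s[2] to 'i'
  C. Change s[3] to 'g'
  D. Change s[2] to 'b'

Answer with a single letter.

Answer: D

Derivation:
Option A: s[2]='d'->'c', delta=(3-4)*13^1 mod 257 = 244, hash=173+244 mod 257 = 160
Option B: s[2]='d'->'i', delta=(9-4)*13^1 mod 257 = 65, hash=173+65 mod 257 = 238
Option C: s[3]='c'->'g', delta=(7-3)*13^0 mod 257 = 4, hash=173+4 mod 257 = 177
Option D: s[2]='d'->'b', delta=(2-4)*13^1 mod 257 = 231, hash=173+231 mod 257 = 147 <-- target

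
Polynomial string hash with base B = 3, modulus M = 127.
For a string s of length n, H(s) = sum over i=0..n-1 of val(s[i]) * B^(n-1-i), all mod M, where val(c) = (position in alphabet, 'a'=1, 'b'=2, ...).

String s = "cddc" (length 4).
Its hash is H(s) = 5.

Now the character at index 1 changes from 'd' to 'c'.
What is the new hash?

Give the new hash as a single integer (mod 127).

Answer: 123

Derivation:
val('d') = 4, val('c') = 3
Position k = 1, exponent = n-1-k = 2
B^2 mod M = 3^2 mod 127 = 9
Delta = (3 - 4) * 9 mod 127 = 118
New hash = (5 + 118) mod 127 = 123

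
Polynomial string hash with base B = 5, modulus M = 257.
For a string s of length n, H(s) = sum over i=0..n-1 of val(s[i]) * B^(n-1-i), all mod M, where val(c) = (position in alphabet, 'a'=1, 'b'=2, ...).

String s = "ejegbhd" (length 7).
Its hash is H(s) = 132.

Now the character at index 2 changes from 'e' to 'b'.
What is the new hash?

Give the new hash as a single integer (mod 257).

Answer: 56

Derivation:
val('e') = 5, val('b') = 2
Position k = 2, exponent = n-1-k = 4
B^4 mod M = 5^4 mod 257 = 111
Delta = (2 - 5) * 111 mod 257 = 181
New hash = (132 + 181) mod 257 = 56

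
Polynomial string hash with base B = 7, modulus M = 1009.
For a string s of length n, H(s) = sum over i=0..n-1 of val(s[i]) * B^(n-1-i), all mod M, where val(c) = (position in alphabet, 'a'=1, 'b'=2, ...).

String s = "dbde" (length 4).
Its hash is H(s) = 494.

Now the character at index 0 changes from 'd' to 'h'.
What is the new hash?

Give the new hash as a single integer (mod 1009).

Answer: 857

Derivation:
val('d') = 4, val('h') = 8
Position k = 0, exponent = n-1-k = 3
B^3 mod M = 7^3 mod 1009 = 343
Delta = (8 - 4) * 343 mod 1009 = 363
New hash = (494 + 363) mod 1009 = 857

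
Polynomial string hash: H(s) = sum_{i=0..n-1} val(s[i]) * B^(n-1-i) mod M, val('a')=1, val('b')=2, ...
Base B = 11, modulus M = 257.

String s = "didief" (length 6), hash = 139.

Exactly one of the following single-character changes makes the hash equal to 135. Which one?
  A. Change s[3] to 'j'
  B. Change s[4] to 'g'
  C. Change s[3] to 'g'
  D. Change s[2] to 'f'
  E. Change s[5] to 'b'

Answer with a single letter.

Answer: E

Derivation:
Option A: s[3]='i'->'j', delta=(10-9)*11^2 mod 257 = 121, hash=139+121 mod 257 = 3
Option B: s[4]='e'->'g', delta=(7-5)*11^1 mod 257 = 22, hash=139+22 mod 257 = 161
Option C: s[3]='i'->'g', delta=(7-9)*11^2 mod 257 = 15, hash=139+15 mod 257 = 154
Option D: s[2]='d'->'f', delta=(6-4)*11^3 mod 257 = 92, hash=139+92 mod 257 = 231
Option E: s[5]='f'->'b', delta=(2-6)*11^0 mod 257 = 253, hash=139+253 mod 257 = 135 <-- target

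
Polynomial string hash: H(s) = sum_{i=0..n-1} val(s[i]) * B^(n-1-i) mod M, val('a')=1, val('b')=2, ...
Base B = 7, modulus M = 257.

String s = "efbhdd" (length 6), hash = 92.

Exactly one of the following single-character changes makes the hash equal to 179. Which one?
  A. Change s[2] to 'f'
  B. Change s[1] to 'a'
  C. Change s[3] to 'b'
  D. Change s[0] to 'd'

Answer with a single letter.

Answer: A

Derivation:
Option A: s[2]='b'->'f', delta=(6-2)*7^3 mod 257 = 87, hash=92+87 mod 257 = 179 <-- target
Option B: s[1]='f'->'a', delta=(1-6)*7^4 mod 257 = 74, hash=92+74 mod 257 = 166
Option C: s[3]='h'->'b', delta=(2-8)*7^2 mod 257 = 220, hash=92+220 mod 257 = 55
Option D: s[0]='e'->'d', delta=(4-5)*7^5 mod 257 = 155, hash=92+155 mod 257 = 247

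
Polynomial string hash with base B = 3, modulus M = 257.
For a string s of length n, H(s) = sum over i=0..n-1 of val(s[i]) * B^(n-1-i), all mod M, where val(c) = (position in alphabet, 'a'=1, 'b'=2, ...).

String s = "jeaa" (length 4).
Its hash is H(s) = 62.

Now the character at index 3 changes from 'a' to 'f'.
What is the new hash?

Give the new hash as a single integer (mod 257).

val('a') = 1, val('f') = 6
Position k = 3, exponent = n-1-k = 0
B^0 mod M = 3^0 mod 257 = 1
Delta = (6 - 1) * 1 mod 257 = 5
New hash = (62 + 5) mod 257 = 67

Answer: 67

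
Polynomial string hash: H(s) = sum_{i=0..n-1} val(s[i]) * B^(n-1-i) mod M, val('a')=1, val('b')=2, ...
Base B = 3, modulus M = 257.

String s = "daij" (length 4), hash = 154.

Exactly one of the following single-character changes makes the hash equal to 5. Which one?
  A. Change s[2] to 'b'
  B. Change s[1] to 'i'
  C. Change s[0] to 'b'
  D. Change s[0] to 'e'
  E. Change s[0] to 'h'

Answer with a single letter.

Option A: s[2]='i'->'b', delta=(2-9)*3^1 mod 257 = 236, hash=154+236 mod 257 = 133
Option B: s[1]='a'->'i', delta=(9-1)*3^2 mod 257 = 72, hash=154+72 mod 257 = 226
Option C: s[0]='d'->'b', delta=(2-4)*3^3 mod 257 = 203, hash=154+203 mod 257 = 100
Option D: s[0]='d'->'e', delta=(5-4)*3^3 mod 257 = 27, hash=154+27 mod 257 = 181
Option E: s[0]='d'->'h', delta=(8-4)*3^3 mod 257 = 108, hash=154+108 mod 257 = 5 <-- target

Answer: E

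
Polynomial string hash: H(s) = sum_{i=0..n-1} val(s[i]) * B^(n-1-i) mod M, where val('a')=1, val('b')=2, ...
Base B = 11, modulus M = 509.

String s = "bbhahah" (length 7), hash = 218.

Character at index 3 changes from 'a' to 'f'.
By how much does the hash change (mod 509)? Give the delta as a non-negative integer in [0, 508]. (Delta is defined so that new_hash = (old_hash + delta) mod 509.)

Answer: 38

Derivation:
Delta formula: (val(new) - val(old)) * B^(n-1-k) mod M
  val('f') - val('a') = 6 - 1 = 5
  B^(n-1-k) = 11^3 mod 509 = 313
  Delta = 5 * 313 mod 509 = 38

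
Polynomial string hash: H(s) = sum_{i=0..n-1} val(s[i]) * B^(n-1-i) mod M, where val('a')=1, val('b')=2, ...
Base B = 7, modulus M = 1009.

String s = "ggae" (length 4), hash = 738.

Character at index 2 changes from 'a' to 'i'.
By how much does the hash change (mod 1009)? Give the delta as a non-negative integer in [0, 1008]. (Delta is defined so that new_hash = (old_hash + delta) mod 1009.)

Answer: 56

Derivation:
Delta formula: (val(new) - val(old)) * B^(n-1-k) mod M
  val('i') - val('a') = 9 - 1 = 8
  B^(n-1-k) = 7^1 mod 1009 = 7
  Delta = 8 * 7 mod 1009 = 56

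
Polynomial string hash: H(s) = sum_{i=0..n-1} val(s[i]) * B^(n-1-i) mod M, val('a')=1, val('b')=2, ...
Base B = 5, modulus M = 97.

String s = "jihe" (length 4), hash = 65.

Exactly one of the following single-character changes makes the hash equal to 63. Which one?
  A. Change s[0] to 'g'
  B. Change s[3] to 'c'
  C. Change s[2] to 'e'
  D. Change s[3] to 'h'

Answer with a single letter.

Option A: s[0]='j'->'g', delta=(7-10)*5^3 mod 97 = 13, hash=65+13 mod 97 = 78
Option B: s[3]='e'->'c', delta=(3-5)*5^0 mod 97 = 95, hash=65+95 mod 97 = 63 <-- target
Option C: s[2]='h'->'e', delta=(5-8)*5^1 mod 97 = 82, hash=65+82 mod 97 = 50
Option D: s[3]='e'->'h', delta=(8-5)*5^0 mod 97 = 3, hash=65+3 mod 97 = 68

Answer: B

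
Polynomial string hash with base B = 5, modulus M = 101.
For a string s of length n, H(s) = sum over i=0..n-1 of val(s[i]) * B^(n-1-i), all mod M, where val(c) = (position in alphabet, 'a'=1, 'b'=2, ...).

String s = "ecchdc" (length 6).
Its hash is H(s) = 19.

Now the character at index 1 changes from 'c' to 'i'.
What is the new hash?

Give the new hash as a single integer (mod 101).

Answer: 32

Derivation:
val('c') = 3, val('i') = 9
Position k = 1, exponent = n-1-k = 4
B^4 mod M = 5^4 mod 101 = 19
Delta = (9 - 3) * 19 mod 101 = 13
New hash = (19 + 13) mod 101 = 32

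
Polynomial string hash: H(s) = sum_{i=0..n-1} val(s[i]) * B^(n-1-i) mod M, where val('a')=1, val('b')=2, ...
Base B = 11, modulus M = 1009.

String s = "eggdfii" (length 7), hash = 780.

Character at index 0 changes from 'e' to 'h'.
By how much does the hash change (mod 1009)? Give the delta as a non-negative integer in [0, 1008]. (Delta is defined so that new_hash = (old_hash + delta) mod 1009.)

Answer: 280

Derivation:
Delta formula: (val(new) - val(old)) * B^(n-1-k) mod M
  val('h') - val('e') = 8 - 5 = 3
  B^(n-1-k) = 11^6 mod 1009 = 766
  Delta = 3 * 766 mod 1009 = 280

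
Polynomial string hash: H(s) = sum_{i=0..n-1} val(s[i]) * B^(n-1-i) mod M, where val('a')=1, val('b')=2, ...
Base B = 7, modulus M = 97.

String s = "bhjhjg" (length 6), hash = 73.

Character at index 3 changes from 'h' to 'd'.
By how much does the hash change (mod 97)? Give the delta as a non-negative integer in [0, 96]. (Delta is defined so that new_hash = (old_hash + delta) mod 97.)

Answer: 95

Derivation:
Delta formula: (val(new) - val(old)) * B^(n-1-k) mod M
  val('d') - val('h') = 4 - 8 = -4
  B^(n-1-k) = 7^2 mod 97 = 49
  Delta = -4 * 49 mod 97 = 95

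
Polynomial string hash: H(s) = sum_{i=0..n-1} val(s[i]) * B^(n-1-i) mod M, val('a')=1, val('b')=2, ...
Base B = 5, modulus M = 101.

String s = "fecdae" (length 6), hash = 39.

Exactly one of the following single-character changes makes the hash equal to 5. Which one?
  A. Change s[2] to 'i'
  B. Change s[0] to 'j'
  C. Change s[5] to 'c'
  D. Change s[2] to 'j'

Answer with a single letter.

Answer: D

Derivation:
Option A: s[2]='c'->'i', delta=(9-3)*5^3 mod 101 = 43, hash=39+43 mod 101 = 82
Option B: s[0]='f'->'j', delta=(10-6)*5^5 mod 101 = 77, hash=39+77 mod 101 = 15
Option C: s[5]='e'->'c', delta=(3-5)*5^0 mod 101 = 99, hash=39+99 mod 101 = 37
Option D: s[2]='c'->'j', delta=(10-3)*5^3 mod 101 = 67, hash=39+67 mod 101 = 5 <-- target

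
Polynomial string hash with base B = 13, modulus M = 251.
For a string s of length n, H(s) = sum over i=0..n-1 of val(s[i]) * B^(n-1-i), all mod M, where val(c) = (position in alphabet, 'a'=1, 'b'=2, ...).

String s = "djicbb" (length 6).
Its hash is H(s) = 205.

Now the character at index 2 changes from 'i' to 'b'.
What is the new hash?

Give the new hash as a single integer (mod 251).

Answer: 137

Derivation:
val('i') = 9, val('b') = 2
Position k = 2, exponent = n-1-k = 3
B^3 mod M = 13^3 mod 251 = 189
Delta = (2 - 9) * 189 mod 251 = 183
New hash = (205 + 183) mod 251 = 137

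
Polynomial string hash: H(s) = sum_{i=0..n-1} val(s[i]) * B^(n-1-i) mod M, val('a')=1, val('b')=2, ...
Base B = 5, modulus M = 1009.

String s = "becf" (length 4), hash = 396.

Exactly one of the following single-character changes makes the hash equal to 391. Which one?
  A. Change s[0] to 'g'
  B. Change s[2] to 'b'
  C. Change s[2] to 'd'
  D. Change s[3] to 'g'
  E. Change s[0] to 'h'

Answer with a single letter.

Option A: s[0]='b'->'g', delta=(7-2)*5^3 mod 1009 = 625, hash=396+625 mod 1009 = 12
Option B: s[2]='c'->'b', delta=(2-3)*5^1 mod 1009 = 1004, hash=396+1004 mod 1009 = 391 <-- target
Option C: s[2]='c'->'d', delta=(4-3)*5^1 mod 1009 = 5, hash=396+5 mod 1009 = 401
Option D: s[3]='f'->'g', delta=(7-6)*5^0 mod 1009 = 1, hash=396+1 mod 1009 = 397
Option E: s[0]='b'->'h', delta=(8-2)*5^3 mod 1009 = 750, hash=396+750 mod 1009 = 137

Answer: B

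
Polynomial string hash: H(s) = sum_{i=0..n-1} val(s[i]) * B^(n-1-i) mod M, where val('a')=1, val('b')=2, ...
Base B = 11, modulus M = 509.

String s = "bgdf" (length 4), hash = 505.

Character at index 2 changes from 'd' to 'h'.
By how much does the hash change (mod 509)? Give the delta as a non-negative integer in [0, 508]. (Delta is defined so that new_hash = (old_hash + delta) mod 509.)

Answer: 44

Derivation:
Delta formula: (val(new) - val(old)) * B^(n-1-k) mod M
  val('h') - val('d') = 8 - 4 = 4
  B^(n-1-k) = 11^1 mod 509 = 11
  Delta = 4 * 11 mod 509 = 44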